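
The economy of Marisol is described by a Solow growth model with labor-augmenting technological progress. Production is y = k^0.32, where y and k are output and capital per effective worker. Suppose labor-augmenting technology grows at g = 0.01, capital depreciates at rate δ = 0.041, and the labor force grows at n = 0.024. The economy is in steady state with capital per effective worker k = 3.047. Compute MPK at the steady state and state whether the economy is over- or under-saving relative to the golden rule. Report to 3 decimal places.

n + g + δ = 0.024 + 0.01 + 0.041 = 0.075.
MPK = 0.32·k^(0.32−1) = 0.32·3.047^(-0.68) ≈ 0.1500.
MPK > 0.075, so the economy is dynamically efficient (under-saving).

under-saving; MPK ≈ 0.150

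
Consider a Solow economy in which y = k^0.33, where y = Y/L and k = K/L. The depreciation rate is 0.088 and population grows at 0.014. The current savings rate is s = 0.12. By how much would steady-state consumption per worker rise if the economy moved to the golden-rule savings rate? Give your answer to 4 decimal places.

Δc ≈ 0.2413

Break-even investment rate: n + δ = 0.014 + 0.088 = 0.102.
Current steady state (s = 0.12): k* = (0.12/0.102)^(1/0.67) ≈ 1.2745, y* = 1.2745^0.33 ≈ 1.0833, c* = (1−0.12)·1.0833 ≈ 0.9533.
Setting f'(k) = n+δ gives 0.33·k^(0.33−1) = 0.102, hence k_gold = (0.33/0.102)^(1/0.67) ≈ 5.7685.
y_gold = 5.7685^0.33 ≈ 1.7830, c_gold = y_gold − 0.102·k_gold ≈ 1.1946.
Gain: Δc = 1.1946 − 0.9533 ≈ 0.2413.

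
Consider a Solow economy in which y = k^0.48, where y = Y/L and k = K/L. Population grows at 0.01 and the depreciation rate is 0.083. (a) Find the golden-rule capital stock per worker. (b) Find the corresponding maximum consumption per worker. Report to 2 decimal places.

n + δ = 0.01 + 0.083 = 0.093.
Setting f'(k) = n+δ gives 0.48·k^(0.48−1) = 0.093, hence k_gold = (0.48/0.093)^(1/0.52) ≈ 23.4795.
y_gold = 23.4795^0.48 ≈ 4.5492; c_gold = y_gold − 0.093·k_gold ≈ 2.3656.

(a) k_gold ≈ 23.48; (b) c_gold ≈ 2.37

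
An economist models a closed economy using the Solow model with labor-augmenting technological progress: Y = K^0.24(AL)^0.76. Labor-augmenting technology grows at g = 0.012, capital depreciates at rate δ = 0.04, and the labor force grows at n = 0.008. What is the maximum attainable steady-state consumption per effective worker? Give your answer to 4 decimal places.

Break-even investment rate: n + g + δ = 0.008 + 0.012 + 0.04 = 0.06.
Setting f'(k) = n+g+δ gives 0.24·k^(0.24−1) = 0.06, hence k_gold = (0.24/0.06)^(1/0.76) ≈ 6.1970.
y_gold = 6.1970^0.24 ≈ 1.5493.
c_gold = y_gold − (n+g+δ)·k_gold = 1.5493 − 0.06·6.1970 ≈ 1.1774.

c_gold ≈ 1.1774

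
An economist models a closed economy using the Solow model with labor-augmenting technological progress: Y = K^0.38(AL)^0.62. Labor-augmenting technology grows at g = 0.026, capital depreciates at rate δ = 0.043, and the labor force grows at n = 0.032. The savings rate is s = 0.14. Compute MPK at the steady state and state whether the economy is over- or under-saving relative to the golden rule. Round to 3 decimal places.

under-saving; MPK ≈ 0.274

Capital per effective worker breaks even when investment replaces (n + g + δ)·k; here n + g + δ = 0.101.
Steady-state k*: s·k^0.38 = 0.101·k gives k* = (0.14/0.101)^(1/0.62) ≈ 1.6932.
MPK = 0.38·1.6932^(-0.62) ≈ 0.2741.
MPK > n+g+δ = 0.101, so the economy is dynamically efficient (under-saving).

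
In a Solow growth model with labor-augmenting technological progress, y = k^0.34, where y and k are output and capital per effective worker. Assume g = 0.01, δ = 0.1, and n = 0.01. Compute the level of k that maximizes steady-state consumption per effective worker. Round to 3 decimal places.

k_gold ≈ 4.845

Capital per effective worker breaks even when investment replaces (n + g + δ)·k; here n + g + δ = 0.12.
Golden rule sets MPK = n+g+δ: 0.34·k^(0.34−1) = 0.12, so k_gold = (0.34/0.12)^(1/0.66) ≈ 4.8451.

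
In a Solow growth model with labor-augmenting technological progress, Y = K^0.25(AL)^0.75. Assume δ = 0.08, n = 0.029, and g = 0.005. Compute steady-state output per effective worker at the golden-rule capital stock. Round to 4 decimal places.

Capital per effective worker breaks even when investment replaces (n + g + δ)·k; here n + g + δ = 0.114.
Maximizing c = f(k) − (n+g+δ)·k gives f'(k) = n+g+δ, i.e. 0.25·k^(0.25−1) = 0.114, so k_gold = (0.25/0.114)^(1/0.75) ≈ 2.8491.
Output: y_gold = k_gold^0.25 = 2.8491^0.25 ≈ 1.2992.

y_gold ≈ 1.2992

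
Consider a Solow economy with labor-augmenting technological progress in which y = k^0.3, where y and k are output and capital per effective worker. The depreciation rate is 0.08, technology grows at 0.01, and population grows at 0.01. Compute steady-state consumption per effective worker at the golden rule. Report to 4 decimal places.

Capital per effective worker breaks even when investment replaces (n + g + δ)·k; here n + g + δ = 0.1.
At the golden rule the marginal product of capital equals n+g+δ: 0.3·k^(0.3−1) = 0.1. Solving, k_gold = (0.3/0.1)^(1/0.7) ≈ 4.8040.
y_gold = 4.8040^0.3 ≈ 1.6013.
c_gold = y_gold − (n+g+δ)·k_gold = 1.6013 − 0.1·4.8040 ≈ 1.1209.

c_gold ≈ 1.1209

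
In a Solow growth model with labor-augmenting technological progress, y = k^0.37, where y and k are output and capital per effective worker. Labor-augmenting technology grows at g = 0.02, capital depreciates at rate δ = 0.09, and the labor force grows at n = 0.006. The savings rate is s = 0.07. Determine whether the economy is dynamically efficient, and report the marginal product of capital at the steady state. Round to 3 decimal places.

n + g + δ = 0.006 + 0.02 + 0.09 = 0.116.
Steady-state k*: s·k^0.37 = 0.116·k gives k* = (0.07/0.116)^(1/0.63) ≈ 0.4485.
MPK = 0.37·0.4485^(-0.63) ≈ 0.6131.
MPK > n+g+δ = 0.116, so the economy is dynamically efficient (under-saving).

dynamically efficient; MPK ≈ 0.613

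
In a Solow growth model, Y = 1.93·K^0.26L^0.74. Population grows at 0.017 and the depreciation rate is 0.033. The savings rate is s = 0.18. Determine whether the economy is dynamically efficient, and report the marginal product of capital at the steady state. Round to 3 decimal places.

Break-even investment rate: n + δ = 0.017 + 0.033 = 0.05.
Steady-state k*: s·A·k^0.26 = 0.05·k gives k* = (0.18·1.93/0.05)^(1/0.74) ≈ 13.7293.
MPK = 0.26·1.93·13.7293^(-0.74) ≈ 0.0722.
MPK > n+δ = 0.05, so the economy is dynamically efficient (under-saving).

dynamically efficient; MPK ≈ 0.072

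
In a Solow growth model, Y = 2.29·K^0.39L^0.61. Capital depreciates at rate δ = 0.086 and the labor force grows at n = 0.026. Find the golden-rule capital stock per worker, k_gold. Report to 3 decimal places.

k_gold ≈ 30.072

Capital per worker breaks even when investment replaces (n + δ)·k; here n + δ = 0.112.
At the golden rule the marginal product of capital equals n+δ: 0.39·2.29·k^(0.39−1) = 0.112. Solving, k_gold = (0.39·2.29/0.112)^(1/0.61) ≈ 30.0723.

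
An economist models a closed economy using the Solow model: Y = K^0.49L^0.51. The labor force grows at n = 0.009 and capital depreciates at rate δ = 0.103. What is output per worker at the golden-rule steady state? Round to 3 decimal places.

n + δ = 0.009 + 0.103 = 0.112.
At the golden rule the marginal product of capital equals n+δ: 0.49·k^(0.49−1) = 0.112. Solving, k_gold = (0.49/0.112)^(1/0.51) ≈ 18.0642.
Output: y_gold = k_gold^0.49 = 18.0642^0.49 ≈ 4.1290.

y_gold ≈ 4.129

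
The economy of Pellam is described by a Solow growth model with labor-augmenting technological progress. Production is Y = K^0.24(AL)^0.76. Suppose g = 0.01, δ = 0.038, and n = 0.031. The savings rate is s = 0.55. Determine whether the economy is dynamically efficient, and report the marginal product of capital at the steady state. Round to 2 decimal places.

n + g + δ = 0.031 + 0.01 + 0.038 = 0.079.
Steady-state k*: s·k^0.24 = 0.079·k gives k* = (0.55/0.079)^(1/0.76) ≈ 12.8488.
MPK = 0.24·12.8488^(-0.76) ≈ 0.0345.
MPK < n+g+δ = 0.079, so the economy is dynamically inefficient (over-saving).

dynamically inefficient; MPK ≈ 0.03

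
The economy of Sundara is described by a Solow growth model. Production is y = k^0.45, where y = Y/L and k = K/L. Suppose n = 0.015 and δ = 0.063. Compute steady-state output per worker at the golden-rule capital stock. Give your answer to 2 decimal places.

n + δ = 0.015 + 0.063 = 0.078.
Golden rule sets MPK = n+δ: 0.45·k^(0.45−1) = 0.078, so k_gold = (0.45/0.078)^(1/0.55) ≈ 24.2020.
Output: y_gold = k_gold^0.45 = 24.2020^0.45 ≈ 4.1950.

y_gold ≈ 4.20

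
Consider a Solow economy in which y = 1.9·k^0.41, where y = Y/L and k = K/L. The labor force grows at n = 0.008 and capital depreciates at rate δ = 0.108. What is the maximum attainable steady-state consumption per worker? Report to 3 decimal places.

The effective depreciation rate is n + δ = 0.008 + 0.108 = 0.116.
Golden rule sets MPK = n+δ: 0.41·1.9·k^(0.41−1) = 0.116, so k_gold = (0.41·1.9/0.116)^(1/0.59) ≈ 25.2249.
y_gold = 1.9·25.2249^0.41 ≈ 7.1368.
c_gold = y_gold − (n+δ)·k_gold = 7.1368 − 0.116·25.2249 ≈ 4.2107.

c_gold ≈ 4.211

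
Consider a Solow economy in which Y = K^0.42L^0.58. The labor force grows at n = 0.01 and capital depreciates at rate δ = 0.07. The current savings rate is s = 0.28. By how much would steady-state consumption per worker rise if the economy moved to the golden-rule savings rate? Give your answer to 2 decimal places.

Δc ≈ 0.14

The effective depreciation rate is n + δ = 0.01 + 0.07 = 0.08.
Current steady state (s = 0.28): k* = (0.28/0.08)^(1/0.58) ≈ 8.6706, y* = 8.6706^0.42 ≈ 2.4773, c* = (1−0.28)·2.4773 ≈ 1.7837.
Setting f'(k) = n+δ gives 0.42·k^(0.42−1) = 0.08, hence k_gold = (0.42/0.08)^(1/0.58) ≈ 17.4443.
y_gold = 17.4443^0.42 ≈ 3.3227, c_gold = y_gold − 0.08·k_gold ≈ 1.9272.
Gain: Δc = 1.9272 − 1.7837 ≈ 0.1435.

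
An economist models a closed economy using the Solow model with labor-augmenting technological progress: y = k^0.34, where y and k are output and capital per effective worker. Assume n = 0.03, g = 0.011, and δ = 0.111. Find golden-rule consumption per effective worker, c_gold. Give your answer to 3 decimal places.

c_gold ≈ 0.999

The effective depreciation rate is n + g + δ = 0.03 + 0.011 + 0.111 = 0.152.
Golden rule sets MPK = n+g+δ: 0.34·k^(0.34−1) = 0.152, so k_gold = (0.34/0.152)^(1/0.66) ≈ 3.3865.
y_gold = 3.3865^0.34 ≈ 1.5140.
c_gold = y_gold − (n+g+δ)·k_gold = 1.5140 − 0.152·3.3865 ≈ 0.9992.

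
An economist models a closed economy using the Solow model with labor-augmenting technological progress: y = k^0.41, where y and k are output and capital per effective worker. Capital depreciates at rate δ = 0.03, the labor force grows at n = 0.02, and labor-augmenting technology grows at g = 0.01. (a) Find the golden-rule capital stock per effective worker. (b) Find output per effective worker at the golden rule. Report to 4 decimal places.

Break-even investment rate: n + g + δ = 0.02 + 0.01 + 0.03 = 0.06.
Golden rule sets MPK = n+g+δ: 0.41·k^(0.41−1) = 0.06, so k_gold = (0.41/0.06)^(1/0.59) ≈ 25.9795.
y_gold = 25.9795^0.41 ≈ 3.8019.

(a) k_gold ≈ 25.9795; (b) y_gold ≈ 3.8019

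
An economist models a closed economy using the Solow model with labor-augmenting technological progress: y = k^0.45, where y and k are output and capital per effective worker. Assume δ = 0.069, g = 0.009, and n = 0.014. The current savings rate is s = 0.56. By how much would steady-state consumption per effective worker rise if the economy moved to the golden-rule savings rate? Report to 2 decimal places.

Δc ≈ 0.09

Capital per effective worker breaks even when investment replaces (n + g + δ)·k; here n + g + δ = 0.092.
Current steady state (s = 0.56): k* = (0.56/0.092)^(1/0.55) ≈ 26.6798, y* = 26.6798^0.45 ≈ 4.3831, c* = (1−0.56)·4.3831 ≈ 1.9286.
Setting f'(k) = n+g+δ gives 0.45·k^(0.45−1) = 0.092, hence k_gold = (0.45/0.092)^(1/0.55) ≈ 17.9267.
y_gold = 17.9267^0.45 ≈ 3.6650, c_gold = y_gold − 0.092·k_gold ≈ 2.0158.
Gain: Δc = 2.0158 − 1.9286 ≈ 0.0872.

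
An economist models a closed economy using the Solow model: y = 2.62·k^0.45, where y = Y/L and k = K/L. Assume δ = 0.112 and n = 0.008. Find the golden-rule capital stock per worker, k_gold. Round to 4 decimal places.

k_gold ≈ 63.7149

The effective depreciation rate is n + δ = 0.008 + 0.112 = 0.12.
Golden rule sets MPK = n+δ: 0.45·2.62·k^(0.45−1) = 0.12, so k_gold = (0.45·2.62/0.12)^(1/0.55) ≈ 63.7149.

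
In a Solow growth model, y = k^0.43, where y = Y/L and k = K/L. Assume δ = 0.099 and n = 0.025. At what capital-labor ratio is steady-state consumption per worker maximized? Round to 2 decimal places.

k_gold ≈ 8.86

The effective depreciation rate is n + δ = 0.025 + 0.099 = 0.124.
Golden rule sets MPK = n+δ: 0.43·k^(0.43−1) = 0.124, so k_gold = (0.43/0.124)^(1/0.57) ≈ 8.8603.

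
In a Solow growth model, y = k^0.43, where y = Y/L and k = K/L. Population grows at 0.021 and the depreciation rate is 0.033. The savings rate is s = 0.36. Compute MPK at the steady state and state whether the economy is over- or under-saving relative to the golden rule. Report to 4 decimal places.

The effective depreciation rate is n + δ = 0.021 + 0.033 = 0.054.
Steady-state k*: s·k^0.43 = 0.054·k gives k* = (0.36/0.054)^(1/0.57) ≈ 27.8903.
MPK = 0.43·27.8903^(-0.57) ≈ 0.0645.
MPK > n+δ = 0.054, so the economy is dynamically efficient (under-saving).

under-saving; MPK ≈ 0.0645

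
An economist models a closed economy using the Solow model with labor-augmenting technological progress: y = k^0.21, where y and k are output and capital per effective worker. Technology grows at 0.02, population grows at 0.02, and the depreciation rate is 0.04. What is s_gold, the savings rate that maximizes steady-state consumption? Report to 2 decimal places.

The effective depreciation rate is n + g + δ = 0.02 + 0.02 + 0.04 = 0.08.
At the golden rule MPK = n+g+δ, and in any Cobb-Douglas steady state s = (n+g+δ)·k/y = MPK·k/y = capital's share 0.21.

s_gold = 0.21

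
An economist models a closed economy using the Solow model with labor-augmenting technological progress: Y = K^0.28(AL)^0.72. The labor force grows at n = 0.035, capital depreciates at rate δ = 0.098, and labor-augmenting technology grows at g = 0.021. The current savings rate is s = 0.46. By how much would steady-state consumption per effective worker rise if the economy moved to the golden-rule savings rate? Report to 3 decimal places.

Δc ≈ 0.082

Capital per effective worker breaks even when investment replaces (n + g + δ)·k; here n + g + δ = 0.154.
Current steady state (s = 0.46): k* = (0.46/0.154)^(1/0.72) ≈ 4.5714, y* = 4.5714^0.28 ≈ 1.5304, c* = (1−0.46)·1.5304 ≈ 0.8264.
Setting f'(k) = n+g+δ gives 0.28·k^(0.28−1) = 0.154, hence k_gold = (0.28/0.154)^(1/0.72) ≈ 2.2941.
y_gold = 2.2941^0.28 ≈ 1.2617, c_gold = y_gold − 0.154·k_gold ≈ 0.9085.
Gain: Δc = 0.9085 − 0.8264 ≈ 0.0820.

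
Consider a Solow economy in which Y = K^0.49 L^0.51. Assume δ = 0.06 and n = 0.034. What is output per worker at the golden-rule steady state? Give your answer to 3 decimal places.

The effective depreciation rate is n + δ = 0.034 + 0.06 = 0.094.
Setting f'(k) = n+δ gives 0.49·k^(0.49−1) = 0.094, hence k_gold = (0.49/0.094)^(1/0.51) ≈ 25.4692.
Output: y_gold = k_gold^0.49 = 25.4692^0.49 ≈ 4.8859.

y_gold ≈ 4.886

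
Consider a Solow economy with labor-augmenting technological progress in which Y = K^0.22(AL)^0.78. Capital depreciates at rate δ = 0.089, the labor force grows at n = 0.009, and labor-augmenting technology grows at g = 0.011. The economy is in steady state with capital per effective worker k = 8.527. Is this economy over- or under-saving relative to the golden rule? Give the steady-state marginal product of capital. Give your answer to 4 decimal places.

over-saving; MPK ≈ 0.0413

Capital per effective worker breaks even when investment replaces (n + g + δ)·k; here n + g + δ = 0.109.
MPK = 0.22·k^(0.22−1) = 0.22·8.527^(-0.78) ≈ 0.0413.
MPK < 0.109, so the economy is dynamically inefficient (over-saving).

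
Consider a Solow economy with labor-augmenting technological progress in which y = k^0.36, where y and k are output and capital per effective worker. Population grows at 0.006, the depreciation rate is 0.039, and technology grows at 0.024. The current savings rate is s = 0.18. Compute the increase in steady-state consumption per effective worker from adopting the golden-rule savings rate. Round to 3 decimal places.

n + g + δ = 0.006 + 0.024 + 0.039 = 0.069.
Current steady state (s = 0.18): k* = (0.18/0.069)^(1/0.64) ≈ 4.4736, y* = 4.4736^0.36 ≈ 1.7149, c* = (1−0.18)·1.7149 ≈ 1.4062.
Golden rule sets MPK = n+g+δ: 0.36·k^(0.36−1) = 0.069, so k_gold = (0.36/0.069)^(1/0.64) ≈ 13.2136.
y_gold = 13.2136^0.36 ≈ 2.5326, c_gold = y_gold − 0.069·k_gold ≈ 1.6209.
Gain: Δc = 1.6209 − 1.4062 ≈ 0.2147.

Δc ≈ 0.215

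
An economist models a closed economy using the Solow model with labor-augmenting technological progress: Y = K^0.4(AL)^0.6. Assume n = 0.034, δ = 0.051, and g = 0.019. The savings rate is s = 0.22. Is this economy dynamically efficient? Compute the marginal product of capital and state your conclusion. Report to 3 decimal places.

dynamically efficient; MPK ≈ 0.189

n + g + δ = 0.034 + 0.019 + 0.051 = 0.104.
Steady-state k*: s·k^0.4 = 0.104·k gives k* = (0.22/0.104)^(1/0.6) ≈ 3.4859.
MPK = 0.4·3.4859^(-0.6) ≈ 0.1891.
MPK > n+g+δ = 0.104, so the economy is dynamically efficient (under-saving).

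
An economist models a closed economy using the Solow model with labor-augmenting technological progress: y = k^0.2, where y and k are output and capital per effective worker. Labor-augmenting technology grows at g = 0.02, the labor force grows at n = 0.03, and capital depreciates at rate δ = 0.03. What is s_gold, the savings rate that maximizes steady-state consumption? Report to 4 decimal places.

s_gold = 0.2000

Capital per effective worker breaks even when investment replaces (n + g + δ)·k; here n + g + δ = 0.08.
At the golden rule MPK = n+g+δ, and in any Cobb-Douglas steady state s = (n+g+δ)·k/y = MPK·k/y = capital's share 0.2.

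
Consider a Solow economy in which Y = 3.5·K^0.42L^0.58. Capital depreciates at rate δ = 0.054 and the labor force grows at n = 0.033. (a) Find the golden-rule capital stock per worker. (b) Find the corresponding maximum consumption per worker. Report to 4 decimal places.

The effective depreciation rate is n + δ = 0.033 + 0.054 = 0.087.
Maximizing c = f(k) − (n+δ)·k gives f'(k) = n+δ, i.e. 0.42·3.5·k^(0.42−1) = 0.087, so k_gold = (0.42·3.5/0.087)^(1/0.58) ≈ 130.8860.
y_gold = 3.5·130.8860^0.42 ≈ 27.1121; c_gold = y_gold − 0.087·k_gold ≈ 15.7250.

(a) k_gold ≈ 130.8860; (b) c_gold ≈ 15.7250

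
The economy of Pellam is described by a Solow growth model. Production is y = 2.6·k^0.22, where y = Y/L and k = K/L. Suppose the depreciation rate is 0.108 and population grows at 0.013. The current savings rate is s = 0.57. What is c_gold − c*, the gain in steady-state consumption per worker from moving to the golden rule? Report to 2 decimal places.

The effective depreciation rate is n + δ = 0.013 + 0.108 = 0.121.
Current steady state (s = 0.57): k* = (0.57·2.6/0.121)^(1/0.78) ≈ 24.8286, y* = 2.6·24.8286^0.22 ≈ 5.2706, c* = (1−0.57)·5.2706 ≈ 2.2664.
Golden rule sets MPK = n+δ: 0.22·2.6·k^(0.22−1) = 0.121, so k_gold = (0.22·2.6/0.121)^(1/0.78) ≈ 7.3263.
y_gold = 2.6·7.3263^0.22 ≈ 4.0295, c_gold = y_gold − 0.121·k_gold ≈ 3.1430.
Gain: Δc = 3.1430 − 2.2664 ≈ 0.8766.

Δc ≈ 0.88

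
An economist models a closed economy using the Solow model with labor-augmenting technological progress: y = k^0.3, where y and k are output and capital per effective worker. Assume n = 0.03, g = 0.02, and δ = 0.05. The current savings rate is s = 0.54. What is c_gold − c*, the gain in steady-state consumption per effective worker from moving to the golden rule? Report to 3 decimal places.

Δc ≈ 0.173

Capital per effective worker breaks even when investment replaces (n + g + δ)·k; here n + g + δ = 0.1.
Current steady state (s = 0.54): k* = (0.54/0.1)^(1/0.7) ≈ 11.1244, y* = 11.1244^0.3 ≈ 2.0601, c* = (1−0.54)·2.0601 ≈ 0.9476.
Setting f'(k) = n+g+δ gives 0.3·k^(0.3−1) = 0.1, hence k_gold = (0.3/0.1)^(1/0.7) ≈ 4.8040.
y_gold = 4.8040^0.3 ≈ 1.6013, c_gold = y_gold − 0.1·k_gold ≈ 1.1209.
Gain: Δc = 1.1209 − 0.9476 ≈ 0.1733.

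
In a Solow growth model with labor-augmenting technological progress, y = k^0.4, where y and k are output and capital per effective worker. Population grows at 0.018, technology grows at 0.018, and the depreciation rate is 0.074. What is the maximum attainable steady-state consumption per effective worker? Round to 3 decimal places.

c_gold ≈ 1.419

The effective depreciation rate is n + g + δ = 0.018 + 0.018 + 0.074 = 0.11.
Golden rule sets MPK = n+g+δ: 0.4·k^(0.4−1) = 0.11, so k_gold = (0.4/0.11)^(1/0.6) ≈ 8.5990.
y_gold = 8.5990^0.4 ≈ 2.3647.
c_gold = y_gold − (n+g+δ)·k_gold = 2.3647 − 0.11·8.5990 ≈ 1.4188.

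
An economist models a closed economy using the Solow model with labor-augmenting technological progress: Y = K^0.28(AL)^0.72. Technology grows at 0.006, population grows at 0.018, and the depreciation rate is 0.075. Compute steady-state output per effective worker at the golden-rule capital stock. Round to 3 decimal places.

Break-even investment rate: n + g + δ = 0.018 + 0.006 + 0.075 = 0.099.
Maximizing c = f(k) − (n+g+δ)·k gives f'(k) = n+g+δ, i.e. 0.28·k^(0.28−1) = 0.099, so k_gold = (0.28/0.099)^(1/0.72) ≈ 4.2376.
Output: y_gold = k_gold^0.28 = 4.2376^0.28 ≈ 1.4983.

y_gold ≈ 1.498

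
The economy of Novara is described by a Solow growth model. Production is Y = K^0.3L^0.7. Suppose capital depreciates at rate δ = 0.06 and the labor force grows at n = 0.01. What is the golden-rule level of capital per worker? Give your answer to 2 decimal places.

k_gold ≈ 8.00

The effective depreciation rate is n + δ = 0.01 + 0.06 = 0.07.
Setting f'(k) = n+δ gives 0.3·k^(0.3−1) = 0.07, hence k_gold = (0.3/0.07)^(1/0.7) ≈ 7.9963.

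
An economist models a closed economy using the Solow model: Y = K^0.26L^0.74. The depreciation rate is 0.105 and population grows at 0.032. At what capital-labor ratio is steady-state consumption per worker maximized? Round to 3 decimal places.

Break-even investment rate: n + δ = 0.032 + 0.105 = 0.137.
Maximizing c = f(k) − (n+δ)·k gives f'(k) = n+δ, i.e. 0.26·k^(0.26−1) = 0.137, so k_gold = (0.26/0.137)^(1/0.74) ≈ 2.3769.

k_gold ≈ 2.377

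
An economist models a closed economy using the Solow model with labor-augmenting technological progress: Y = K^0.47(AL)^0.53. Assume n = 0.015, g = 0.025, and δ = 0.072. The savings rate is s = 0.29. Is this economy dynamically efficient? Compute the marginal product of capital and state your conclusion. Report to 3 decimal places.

dynamically efficient; MPK ≈ 0.182

Capital per effective worker breaks even when investment replaces (n + g + δ)·k; here n + g + δ = 0.112.
Steady-state k*: s·k^0.47 = 0.112·k gives k* = (0.29/0.112)^(1/0.53) ≈ 6.0198.
MPK = 0.47·6.0198^(-0.53) ≈ 0.1815.
MPK > n+g+δ = 0.112, so the economy is dynamically efficient (under-saving).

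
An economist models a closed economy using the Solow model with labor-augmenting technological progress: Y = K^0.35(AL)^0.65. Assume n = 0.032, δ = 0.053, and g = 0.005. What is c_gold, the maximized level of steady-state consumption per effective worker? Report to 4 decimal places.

n + g + δ = 0.032 + 0.005 + 0.053 = 0.09.
Maximizing c = f(k) − (n+g+δ)·k gives f'(k) = n+g+δ, i.e. 0.35·k^(0.35−1) = 0.09, so k_gold = (0.35/0.09)^(1/0.65) ≈ 8.0802.
y_gold = 8.0802^0.35 ≈ 2.0778.
c_gold = y_gold − (n+g+δ)·k_gold = 2.0778 − 0.09·8.0802 ≈ 1.3506.

c_gold ≈ 1.3506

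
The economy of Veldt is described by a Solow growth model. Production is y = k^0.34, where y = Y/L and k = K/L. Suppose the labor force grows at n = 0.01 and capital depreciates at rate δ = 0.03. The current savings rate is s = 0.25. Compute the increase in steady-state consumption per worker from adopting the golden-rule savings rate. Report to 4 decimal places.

Break-even investment rate: n + δ = 0.01 + 0.03 = 0.04.
Current steady state (s = 0.25): k* = (0.25/0.04)^(1/0.66) ≈ 16.0649, y* = 16.0649^0.34 ≈ 2.5704, c* = (1−0.25)·2.5704 ≈ 1.9278.
Setting f'(k) = n+δ gives 0.34·k^(0.34−1) = 0.04, hence k_gold = (0.34/0.04)^(1/0.66) ≈ 25.5983.
y_gold = 25.5983^0.34 ≈ 3.0116, c_gold = y_gold − 0.04·k_gold ≈ 1.9876.
Gain: Δc = 1.9876 − 1.9278 ≈ 0.0598.

Δc ≈ 0.0598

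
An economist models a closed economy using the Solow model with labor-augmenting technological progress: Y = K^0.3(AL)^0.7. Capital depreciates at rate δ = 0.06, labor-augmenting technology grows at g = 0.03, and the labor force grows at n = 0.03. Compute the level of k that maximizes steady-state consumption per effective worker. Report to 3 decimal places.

Break-even investment rate: n + g + δ = 0.03 + 0.03 + 0.06 = 0.12.
Setting f'(k) = n+g+δ gives 0.3·k^(0.3−1) = 0.12, hence k_gold = (0.3/0.12)^(1/0.7) ≈ 3.7024.

k_gold ≈ 3.702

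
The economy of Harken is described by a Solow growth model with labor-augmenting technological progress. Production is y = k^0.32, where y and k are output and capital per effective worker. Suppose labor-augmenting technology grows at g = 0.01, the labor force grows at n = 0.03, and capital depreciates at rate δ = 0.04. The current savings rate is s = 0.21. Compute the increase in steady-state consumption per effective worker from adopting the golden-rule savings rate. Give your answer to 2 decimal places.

Δc ≈ 0.06

n + g + δ = 0.03 + 0.01 + 0.04 = 0.08.
Current steady state (s = 0.21): k* = (0.21/0.08)^(1/0.68) ≈ 4.1340, y* = 4.1340^0.32 ≈ 1.5748, c* = (1−0.21)·1.5748 ≈ 1.2441.
Setting f'(k) = n+g+δ gives 0.32·k^(0.32−1) = 0.08, hence k_gold = (0.32/0.08)^(1/0.68) ≈ 7.6804.
y_gold = 7.6804^0.32 ≈ 1.9201, c_gold = y_gold − 0.08·k_gold ≈ 1.3057.
Gain: Δc = 1.3057 − 1.2441 ≈ 0.0615.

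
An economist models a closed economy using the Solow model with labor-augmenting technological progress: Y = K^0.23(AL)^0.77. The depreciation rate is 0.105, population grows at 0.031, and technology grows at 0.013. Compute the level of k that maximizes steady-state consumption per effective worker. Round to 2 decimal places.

The effective depreciation rate is n + g + δ = 0.031 + 0.013 + 0.105 = 0.149.
Setting f'(k) = n+g+δ gives 0.23·k^(0.23−1) = 0.149, hence k_gold = (0.23/0.149)^(1/0.77) ≈ 1.7574.

k_gold ≈ 1.76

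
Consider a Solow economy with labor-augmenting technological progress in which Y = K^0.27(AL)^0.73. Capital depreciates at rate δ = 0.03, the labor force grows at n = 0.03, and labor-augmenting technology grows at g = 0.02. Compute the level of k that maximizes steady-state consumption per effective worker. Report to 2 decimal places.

k_gold ≈ 5.29

Capital per effective worker breaks even when investment replaces (n + g + δ)·k; here n + g + δ = 0.08.
At the golden rule the marginal product of capital equals n+g+δ: 0.27·k^(0.27−1) = 0.08. Solving, k_gold = (0.27/0.08)^(1/0.73) ≈ 5.2925.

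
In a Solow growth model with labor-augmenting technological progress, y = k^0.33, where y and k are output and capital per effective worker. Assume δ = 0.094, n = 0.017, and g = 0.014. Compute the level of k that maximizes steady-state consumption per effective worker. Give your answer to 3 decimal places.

k_gold ≈ 4.259

Break-even investment rate: n + g + δ = 0.017 + 0.014 + 0.094 = 0.125.
At the golden rule the marginal product of capital equals n+g+δ: 0.33·k^(0.33−1) = 0.125. Solving, k_gold = (0.33/0.125)^(1/0.67) ≈ 4.2585.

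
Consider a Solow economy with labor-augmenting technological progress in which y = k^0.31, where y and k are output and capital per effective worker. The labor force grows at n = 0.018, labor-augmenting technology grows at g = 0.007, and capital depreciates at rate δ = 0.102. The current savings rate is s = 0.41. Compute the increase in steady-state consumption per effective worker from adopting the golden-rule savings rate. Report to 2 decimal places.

n + g + δ = 0.018 + 0.007 + 0.102 = 0.127.
Current steady state (s = 0.41): k* = (0.41/0.127)^(1/0.69) ≈ 5.4658, y* = 5.4658^0.31 ≈ 1.6931, c* = (1−0.41)·1.6931 ≈ 0.9989.
At the golden rule the marginal product of capital equals n+g+δ: 0.31·k^(0.31−1) = 0.127. Solving, k_gold = (0.31/0.127)^(1/0.69) ≈ 3.6448.
y_gold = 3.6448^0.31 ≈ 1.4932, c_gold = y_gold − 0.127·k_gold ≈ 1.0303.
Gain: Δc = 1.0303 − 0.9989 ≈ 0.0314.

Δc ≈ 0.03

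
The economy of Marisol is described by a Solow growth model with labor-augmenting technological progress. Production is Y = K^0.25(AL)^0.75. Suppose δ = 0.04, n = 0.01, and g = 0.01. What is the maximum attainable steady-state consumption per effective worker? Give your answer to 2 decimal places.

n + g + δ = 0.01 + 0.01 + 0.04 = 0.06.
At the golden rule the marginal product of capital equals n+g+δ: 0.25·k^(0.25−1) = 0.06. Solving, k_gold = (0.25/0.06)^(1/0.75) ≈ 6.7048.
y_gold = 6.7048^0.25 ≈ 1.6091.
c_gold = y_gold − (n+g+δ)·k_gold = 1.6091 − 0.06·6.7048 ≈ 1.2069.

c_gold ≈ 1.21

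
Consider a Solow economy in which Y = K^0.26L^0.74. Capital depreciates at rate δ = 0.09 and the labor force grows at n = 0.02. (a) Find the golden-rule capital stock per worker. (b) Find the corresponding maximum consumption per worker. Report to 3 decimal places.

(a) k_gold ≈ 3.198; (b) c_gold ≈ 1.001

n + δ = 0.02 + 0.09 = 0.11.
Maximizing c = f(k) − (n+δ)·k gives f'(k) = n+δ, i.e. 0.26·k^(0.26−1) = 0.11, so k_gold = (0.26/0.11)^(1/0.74) ≈ 3.1977.
y_gold = 3.1977^0.26 ≈ 1.3529; c_gold = y_gold − 0.11·k_gold ≈ 1.0011.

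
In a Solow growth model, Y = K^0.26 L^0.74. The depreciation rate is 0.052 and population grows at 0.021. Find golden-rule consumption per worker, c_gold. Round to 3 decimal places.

c_gold ≈ 1.156

n + δ = 0.021 + 0.052 = 0.073.
Setting f'(k) = n+δ gives 0.26·k^(0.26−1) = 0.073, hence k_gold = (0.26/0.073)^(1/0.74) ≈ 5.5651.
y_gold = 5.5651^0.26 ≈ 1.5625.
c_gold = y_gold − (n+δ)·k_gold = 1.5625 − 0.073·5.5651 ≈ 1.1563.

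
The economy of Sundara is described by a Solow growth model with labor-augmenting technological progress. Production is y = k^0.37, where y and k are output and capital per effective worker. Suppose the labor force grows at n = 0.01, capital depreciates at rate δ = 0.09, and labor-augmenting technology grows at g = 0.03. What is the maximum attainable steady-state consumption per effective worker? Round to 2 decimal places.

The effective depreciation rate is n + g + δ = 0.01 + 0.03 + 0.09 = 0.13.
Golden rule sets MPK = n+g+δ: 0.37·k^(0.37−1) = 0.13, so k_gold = (0.37/0.13)^(1/0.63) ≈ 5.2607.
y_gold = 5.2607^0.37 ≈ 1.8484.
c_gold = y_gold − (n+g+δ)·k_gold = 1.8484 − 0.13·5.2607 ≈ 1.1645.

c_gold ≈ 1.16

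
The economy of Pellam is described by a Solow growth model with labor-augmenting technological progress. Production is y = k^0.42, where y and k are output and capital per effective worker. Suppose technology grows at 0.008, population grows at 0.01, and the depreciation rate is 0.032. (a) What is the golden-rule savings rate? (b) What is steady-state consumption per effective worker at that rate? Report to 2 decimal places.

(a) s_gold = 0.42; (b) c_gold ≈ 2.71

Break-even investment rate: n + g + δ = 0.01 + 0.008 + 0.032 = 0.05.
For Cobb-Douglas, s_gold equals capital's share: s_gold = 0.42.
Maximizing c = f(k) − (n+g+δ)·k gives f'(k) = n+g+δ, i.e. 0.42·k^(0.42−1) = 0.05, so k_gold = (0.42/0.05)^(1/0.58) ≈ 39.2270.
y_gold = 39.2270^0.42 ≈ 4.6699; c_gold = (1−0.42)·y_gold ≈ 2.7085.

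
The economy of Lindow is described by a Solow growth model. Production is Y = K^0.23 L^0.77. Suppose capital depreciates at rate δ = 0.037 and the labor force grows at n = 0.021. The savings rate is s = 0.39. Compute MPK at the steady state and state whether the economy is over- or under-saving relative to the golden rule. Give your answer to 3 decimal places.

Break-even investment rate: n + δ = 0.021 + 0.037 = 0.058.
Steady-state k*: s·k^0.23 = 0.058·k gives k* = (0.39/0.058)^(1/0.77) ≈ 11.8810.
MPK = 0.23·11.8810^(-0.77) ≈ 0.0342.
MPK < n+δ = 0.058, so the economy is dynamically inefficient (over-saving).

over-saving; MPK ≈ 0.034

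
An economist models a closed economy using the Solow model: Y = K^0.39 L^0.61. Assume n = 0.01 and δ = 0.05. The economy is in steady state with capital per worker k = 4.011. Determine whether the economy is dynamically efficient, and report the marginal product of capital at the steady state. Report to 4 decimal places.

n + δ = 0.01 + 0.05 = 0.06.
MPK = 0.39·k^(0.39−1) = 0.39·4.011^(-0.61) ≈ 0.1671.
MPK > 0.06, so the economy is dynamically efficient (under-saving).

dynamically efficient; MPK ≈ 0.1671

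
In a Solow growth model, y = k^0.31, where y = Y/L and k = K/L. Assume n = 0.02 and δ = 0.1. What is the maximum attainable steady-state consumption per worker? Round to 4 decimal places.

c_gold ≈ 1.0569

Capital per worker breaks even when investment replaces (n + δ)·k; here n + δ = 0.12.
Maximizing c = f(k) − (n+δ)·k gives f'(k) = n+δ, i.e. 0.31·k^(0.31−1) = 0.12, so k_gold = (0.31/0.12)^(1/0.69) ≈ 3.9570.
y_gold = 3.9570^0.31 ≈ 1.5317.
c_gold = y_gold − (n+δ)·k_gold = 1.5317 − 0.12·3.9570 ≈ 1.0569.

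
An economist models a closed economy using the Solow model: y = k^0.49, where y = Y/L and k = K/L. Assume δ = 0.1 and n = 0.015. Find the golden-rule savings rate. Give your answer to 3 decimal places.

s_gold = 0.490

Break-even investment rate: n + δ = 0.015 + 0.1 = 0.115.
At the golden rule MPK = n+δ, and in any Cobb-Douglas steady state s = (n+δ)·k/y = MPK·k/y = capital's share 0.49.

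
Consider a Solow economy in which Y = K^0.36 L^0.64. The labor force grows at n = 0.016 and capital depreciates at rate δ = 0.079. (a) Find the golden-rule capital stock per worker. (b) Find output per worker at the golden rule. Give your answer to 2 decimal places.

Break-even investment rate: n + δ = 0.016 + 0.079 = 0.095.
At the golden rule the marginal product of capital equals n+δ: 0.36·k^(0.36−1) = 0.095. Solving, k_gold = (0.36/0.095)^(1/0.64) ≈ 8.0173.
y_gold = 8.0173^0.36 ≈ 2.1157.

(a) k_gold ≈ 8.02; (b) y_gold ≈ 2.12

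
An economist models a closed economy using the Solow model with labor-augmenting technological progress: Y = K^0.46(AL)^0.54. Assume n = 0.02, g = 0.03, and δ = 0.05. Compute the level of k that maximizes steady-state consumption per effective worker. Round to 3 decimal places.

k_gold ≈ 16.878

The effective depreciation rate is n + g + δ = 0.02 + 0.03 + 0.05 = 0.1.
Maximizing c = f(k) − (n+g+δ)·k gives f'(k) = n+g+δ, i.e. 0.46·k^(0.46−1) = 0.1, so k_gold = (0.46/0.1)^(1/0.54) ≈ 16.8783.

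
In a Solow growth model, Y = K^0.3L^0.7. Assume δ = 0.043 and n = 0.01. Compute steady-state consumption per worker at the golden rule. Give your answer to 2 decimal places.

c_gold ≈ 1.47

n + δ = 0.01 + 0.043 = 0.053.
Maximizing c = f(k) − (n+δ)·k gives f'(k) = n+δ, i.e. 0.3·k^(0.3−1) = 0.053, so k_gold = (0.3/0.053)^(1/0.7) ≈ 11.8985.
y_gold = 11.8985^0.3 ≈ 2.1021.
c_gold = y_gold − (n+δ)·k_gold = 2.1021 − 0.053·11.8985 ≈ 1.4715.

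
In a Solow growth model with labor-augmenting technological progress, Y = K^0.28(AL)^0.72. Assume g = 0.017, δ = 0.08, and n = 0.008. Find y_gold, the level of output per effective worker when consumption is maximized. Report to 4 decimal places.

The effective depreciation rate is n + g + δ = 0.008 + 0.017 + 0.08 = 0.105.
Setting f'(k) = n+g+δ gives 0.28·k^(0.28−1) = 0.105, hence k_gold = (0.28/0.105)^(1/0.72) ≈ 3.9050.
Output: y_gold = k_gold^0.28 = 3.9050^0.28 ≈ 1.4644.

y_gold ≈ 1.4644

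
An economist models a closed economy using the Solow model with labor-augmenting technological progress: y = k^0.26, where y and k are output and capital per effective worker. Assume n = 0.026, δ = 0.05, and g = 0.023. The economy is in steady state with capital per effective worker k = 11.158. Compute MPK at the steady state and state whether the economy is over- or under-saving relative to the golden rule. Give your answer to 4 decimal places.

over-saving; MPK ≈ 0.0436

n + g + δ = 0.026 + 0.023 + 0.05 = 0.099.
MPK = 0.26·k^(0.26−1) = 0.26·11.158^(-0.74) ≈ 0.0436.
MPK < 0.099, so the economy is dynamically inefficient (over-saving).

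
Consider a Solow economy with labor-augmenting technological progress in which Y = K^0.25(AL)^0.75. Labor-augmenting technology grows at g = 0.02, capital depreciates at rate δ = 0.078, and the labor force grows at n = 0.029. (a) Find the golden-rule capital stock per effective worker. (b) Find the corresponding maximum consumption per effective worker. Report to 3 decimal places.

(a) k_gold ≈ 2.467; (b) c_gold ≈ 0.940

Capital per effective worker breaks even when investment replaces (n + g + δ)·k; here n + g + δ = 0.127.
Maximizing c = f(k) − (n+g+δ)·k gives f'(k) = n+g+δ, i.e. 0.25·k^(0.25−1) = 0.127, so k_gold = (0.25/0.127)^(1/0.75) ≈ 2.4671.
y_gold = 2.4671^0.25 ≈ 1.2533; c_gold = y_gold − 0.127·k_gold ≈ 0.9400.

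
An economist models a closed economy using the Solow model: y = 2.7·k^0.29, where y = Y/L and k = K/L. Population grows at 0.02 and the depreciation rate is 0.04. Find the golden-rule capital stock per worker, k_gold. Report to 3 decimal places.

n + δ = 0.02 + 0.04 = 0.06.
Setting f'(k) = n+δ gives 0.29·2.7·k^(0.29−1) = 0.06, hence k_gold = (0.29·2.7/0.06)^(1/0.71) ≈ 37.2634.

k_gold ≈ 37.263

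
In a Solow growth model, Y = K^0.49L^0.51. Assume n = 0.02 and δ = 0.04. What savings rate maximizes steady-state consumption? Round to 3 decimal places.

s_gold = 0.490

The effective depreciation rate is n + δ = 0.02 + 0.04 = 0.06.
At the golden rule MPK = n+δ, and in any Cobb-Douglas steady state s = (n+δ)·k/y = MPK·k/y = capital's share 0.49.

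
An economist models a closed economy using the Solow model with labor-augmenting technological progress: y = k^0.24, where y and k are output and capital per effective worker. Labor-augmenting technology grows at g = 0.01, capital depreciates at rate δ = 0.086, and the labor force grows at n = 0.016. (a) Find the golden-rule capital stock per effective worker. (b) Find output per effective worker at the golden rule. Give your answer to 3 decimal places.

(a) k_gold ≈ 2.726; (b) y_gold ≈ 1.272

Capital per effective worker breaks even when investment replaces (n + g + δ)·k; here n + g + δ = 0.112.
Golden rule sets MPK = n+g+δ: 0.24·k^(0.24−1) = 0.112, so k_gold = (0.24/0.112)^(1/0.76) ≈ 2.7259.
y_gold = 2.7259^0.24 ≈ 1.2721.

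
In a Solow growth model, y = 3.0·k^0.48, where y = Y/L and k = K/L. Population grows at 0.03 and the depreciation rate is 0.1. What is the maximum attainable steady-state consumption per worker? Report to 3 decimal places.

The effective depreciation rate is n + δ = 0.03 + 0.1 = 0.13.
At the golden rule the marginal product of capital equals n+δ: 0.48·3.0·k^(0.48−1) = 0.13. Solving, k_gold = (0.48·3.0/0.13)^(1/0.52) ≈ 101.9761.
y_gold = 3.0·101.9761^0.48 ≈ 27.6185.
c_gold = y_gold − (n+δ)·k_gold = 27.6185 − 0.13·101.9761 ≈ 14.3616.

c_gold ≈ 14.362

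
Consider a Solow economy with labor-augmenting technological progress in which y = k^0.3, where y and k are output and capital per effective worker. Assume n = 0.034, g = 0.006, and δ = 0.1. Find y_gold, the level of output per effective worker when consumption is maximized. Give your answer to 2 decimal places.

y_gold ≈ 1.39

Capital per effective worker breaks even when investment replaces (n + g + δ)·k; here n + g + δ = 0.14.
Maximizing c = f(k) − (n+g+δ)·k gives f'(k) = n+g+δ, i.e. 0.3·k^(0.3−1) = 0.14, so k_gold = (0.3/0.14)^(1/0.7) ≈ 2.9706.
Output: y_gold = k_gold^0.3 = 2.9706^0.3 ≈ 1.3863.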